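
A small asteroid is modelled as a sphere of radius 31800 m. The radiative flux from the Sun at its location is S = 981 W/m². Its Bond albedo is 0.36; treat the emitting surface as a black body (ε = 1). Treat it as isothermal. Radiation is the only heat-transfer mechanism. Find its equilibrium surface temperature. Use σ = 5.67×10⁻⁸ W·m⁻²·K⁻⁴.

T ≈ 229 K

At equilibrium, absorbed power = emitted power.
Absorbing cross-section = πr² = 3.177×10⁹ m²; emitting surface = 4πr² = 1.271×10¹⁰ m² (ratio 4).
(1−a)S·A_cross = εσ·A_surf·T⁴  ⇒  T⁴ = (1−a)S/(4σ).
T⁴ = 0.640·981/(4·5.67×10⁻⁸) = 2.768×10⁹ K⁴.
T = (2.768×10⁹)^(1/4).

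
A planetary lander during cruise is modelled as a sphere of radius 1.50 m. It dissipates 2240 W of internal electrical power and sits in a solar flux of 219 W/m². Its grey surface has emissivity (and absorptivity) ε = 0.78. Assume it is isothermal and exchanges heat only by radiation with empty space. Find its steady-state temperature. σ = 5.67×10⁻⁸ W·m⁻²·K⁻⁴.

T ≈ 229 K

At steady state, absorbed solar power + internal power = radiated power.
Absorbed: α·S·A_cross = 0.78·219·7.069 = 1207 W (cross-section πr²).
Total input = 1207 + 2240 = 3447 W.
Radiated: εσ·A_surf·T⁴ with A_surf = 4πr² = 28.27 m².
T⁴ = 3447/(0.78·5.67×10⁻⁸·28.27) = 2.757×10⁹ K⁴.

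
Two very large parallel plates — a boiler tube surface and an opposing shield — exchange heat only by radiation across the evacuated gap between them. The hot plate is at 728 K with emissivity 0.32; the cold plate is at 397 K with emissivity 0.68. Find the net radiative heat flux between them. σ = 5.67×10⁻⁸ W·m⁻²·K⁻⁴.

For two infinite grey parallel plates, q = σ(T₁⁴ − T₂⁴)/(1/ε₁ + 1/ε₂ − 1).
T₁⁴ − T₂⁴ = 2.809×10¹¹ − 2.484×10¹⁰ = 2.560×10¹¹ K⁴.
1/ε₁ + 1/ε₂ − 1 = 3.125 + 1.471 − 1 = 3.596.
q = 5.67×10⁻⁸ × 2.560×10¹¹ / 3.596.

q ≈ 4040 W/m²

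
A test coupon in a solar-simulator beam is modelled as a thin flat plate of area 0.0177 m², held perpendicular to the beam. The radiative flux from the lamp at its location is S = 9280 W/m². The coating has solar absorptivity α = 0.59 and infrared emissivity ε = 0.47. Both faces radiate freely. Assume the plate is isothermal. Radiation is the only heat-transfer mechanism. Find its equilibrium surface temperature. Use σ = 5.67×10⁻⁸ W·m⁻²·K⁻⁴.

T ≈ 566 K

At equilibrium, absorbed power = emitted power.
Absorbing cross-section = A = 0.01770 m²; emitting surface = 2A = 0.03540 m² (ratio 2).
αS·A_cross = εσ·A_surf·T⁴  ⇒  T⁴ = αS/(ε·2σ).
T⁴ = 0.590·9280/(0.47·2·5.67×10⁻⁸) = 1.027×10¹¹ K⁴.
T = (1.027×10¹¹)^(1/4).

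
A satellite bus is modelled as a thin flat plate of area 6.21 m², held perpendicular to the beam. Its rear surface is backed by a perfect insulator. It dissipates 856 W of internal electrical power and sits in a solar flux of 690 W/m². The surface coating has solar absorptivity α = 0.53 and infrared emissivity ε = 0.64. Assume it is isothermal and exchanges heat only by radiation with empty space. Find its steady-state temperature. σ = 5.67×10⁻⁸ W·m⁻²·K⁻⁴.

At steady state, absorbed solar power + internal power = radiated power.
Absorbed: α·S·A_cross = 0.53·690·6.210 = 2271 W (cross-section A).
Total input = 2271 + 856 = 3127 W.
Radiated: εσ·A_surf·T⁴ with A_surf = A = 6.210 m².
T⁴ = 3127/(0.64·5.67×10⁻⁸·6.210) = 1.388×10¹⁰ K⁴.

T ≈ 343 K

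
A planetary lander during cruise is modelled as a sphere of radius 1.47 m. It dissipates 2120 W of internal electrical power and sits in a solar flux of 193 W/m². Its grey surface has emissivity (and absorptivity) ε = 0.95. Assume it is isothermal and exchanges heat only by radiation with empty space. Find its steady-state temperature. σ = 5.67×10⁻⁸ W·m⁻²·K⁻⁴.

T ≈ 219 K

At steady state, absorbed solar power + internal power = radiated power.
Absorbed: α·S·A_cross = 0.95·193·6.789 = 1245 W (cross-section πr²).
Total input = 1245 + 2120 = 3365 W.
Radiated: εσ·A_surf·T⁴ with A_surf = 4πr² = 27.15 m².
T⁴ = 3365/(0.95·5.67×10⁻⁸·27.15) = 2.300×10⁹ K⁴.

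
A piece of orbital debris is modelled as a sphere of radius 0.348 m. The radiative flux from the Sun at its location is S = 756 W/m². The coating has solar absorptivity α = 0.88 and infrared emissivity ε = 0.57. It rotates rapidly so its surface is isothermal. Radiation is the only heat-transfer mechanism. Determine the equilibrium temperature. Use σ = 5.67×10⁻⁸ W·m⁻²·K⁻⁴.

At equilibrium, absorbed power = emitted power.
Absorbing cross-section = πr² = 0.3805 m²; emitting surface = 4πr² = 1.522 m² (ratio 4).
αS·A_cross = εσ·A_surf·T⁴  ⇒  T⁴ = αS/(ε·4σ).
T⁴ = 0.880·756/(0.57·4·5.67×10⁻⁸) = 5.146×10⁹ K⁴.
T = (5.146×10⁹)^(1/4).

T ≈ 268 K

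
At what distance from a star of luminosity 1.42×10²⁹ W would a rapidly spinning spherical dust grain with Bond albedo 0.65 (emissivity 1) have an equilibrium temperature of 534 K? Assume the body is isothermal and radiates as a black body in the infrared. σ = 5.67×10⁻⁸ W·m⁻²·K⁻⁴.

For an isothermal black-emitting sphere, (1−a)S·πr² = σ·4πr²·T⁴ ⇒ S = 4σT⁴/(1−a).
S = 4·5.67×10⁻⁸·(534)⁴/0.350 = 52690 W/m².
Flux falls as S = L/(4πd²), so d = √(L/(4πS)) = √(1.42×10²⁹/(4π·52690)).

d ≈ 4.63×10¹¹ m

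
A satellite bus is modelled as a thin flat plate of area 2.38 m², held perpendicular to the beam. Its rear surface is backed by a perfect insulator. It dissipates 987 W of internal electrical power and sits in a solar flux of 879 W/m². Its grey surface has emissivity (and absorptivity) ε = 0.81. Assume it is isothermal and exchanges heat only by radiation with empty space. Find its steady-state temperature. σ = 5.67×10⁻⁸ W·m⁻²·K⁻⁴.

At steady state, absorbed solar power + internal power = radiated power.
Absorbed: α·S·A_cross = 0.81·879·2.380 = 1695 W (cross-section A).
Total input = 1695 + 987 = 2682 W.
Radiated: εσ·A_surf·T⁴ with A_surf = A = 2.380 m².
T⁴ = 2682/(0.81·5.67×10⁻⁸·2.380) = 2.453×10¹⁰ K⁴.

T ≈ 396 K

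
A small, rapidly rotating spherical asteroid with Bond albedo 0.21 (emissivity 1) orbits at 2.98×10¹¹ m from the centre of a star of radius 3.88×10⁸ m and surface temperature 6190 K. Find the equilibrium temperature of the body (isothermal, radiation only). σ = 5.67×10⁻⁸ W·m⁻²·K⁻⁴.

T ≈ 149 K

The star's surface emits σT_*⁴; at distance d the flux is S = σT_*⁴(R_*/d)².
S = 5.67×10⁻⁸·(6190)⁴·(3.88×10⁸/2.98×10¹¹)² = 141.1 W/m².
For an isothermal sphere T⁴ = (1−a)S/(4σ) = 4.915×10⁸ K⁴.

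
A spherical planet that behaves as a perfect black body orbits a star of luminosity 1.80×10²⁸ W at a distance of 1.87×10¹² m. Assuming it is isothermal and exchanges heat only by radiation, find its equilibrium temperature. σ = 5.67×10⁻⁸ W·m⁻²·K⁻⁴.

T ≈ 206 K

First find the stellar flux at distance d: S = L/(4πd²) = 1.80×10²⁸/(4π·(1.87×10¹²)²) = 409.6 W/m².
For an isothermal sphere, absorbed (1−a)S·πr² = emitted σ·4πr²·T⁴, so T⁴ = (1−a)S/(4σ).
T⁴ = 1.00·409.6/(4·5.67×10⁻⁸) = 1.806×10⁹ K⁴.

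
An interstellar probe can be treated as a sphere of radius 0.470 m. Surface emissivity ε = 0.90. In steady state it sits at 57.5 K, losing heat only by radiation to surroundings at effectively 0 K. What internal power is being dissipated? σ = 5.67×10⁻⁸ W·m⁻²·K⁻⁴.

Steady state: P = εσA T⁴.
A = 4πr² = 2.776 m²; T⁴ = (57.5)⁴ = 1.093×10⁷ K⁴.
P = 0.90 × 5.67×10⁻⁸ × 2.776 × 1.093×10⁷.

P ≈ 1.55 W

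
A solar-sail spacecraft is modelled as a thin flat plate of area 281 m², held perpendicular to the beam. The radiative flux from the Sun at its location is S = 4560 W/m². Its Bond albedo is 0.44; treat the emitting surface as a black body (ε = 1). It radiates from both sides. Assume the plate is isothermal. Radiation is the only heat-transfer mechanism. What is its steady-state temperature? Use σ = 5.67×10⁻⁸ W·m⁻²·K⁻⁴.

T ≈ 387 K

At equilibrium, absorbed power = emitted power.
Absorbing cross-section = A = 281.0 m²; emitting surface = 2A = 562.0 m² (ratio 2).
(1−a)S·A_cross = εσ·A_surf·T⁴  ⇒  T⁴ = (1−a)S/(2σ).
T⁴ = 0.560·4560/(2·5.67×10⁻⁸) = 2.252×10¹⁰ K⁴.
T = (2.252×10¹⁰)^(1/4).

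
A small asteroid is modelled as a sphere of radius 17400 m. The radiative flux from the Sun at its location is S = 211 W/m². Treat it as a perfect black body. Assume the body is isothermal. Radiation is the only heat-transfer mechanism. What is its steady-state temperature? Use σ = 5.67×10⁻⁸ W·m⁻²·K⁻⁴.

T ≈ 175 K

At equilibrium, absorbed power = emitted power.
Absorbing cross-section = πr² = 9.511×10⁸ m²; emitting surface = 4πr² = 3.805×10⁹ m² (ratio 4).
S·A_cross = εσ·A_surf·T⁴  ⇒  T⁴ = S/(4σ).
T⁴ = 1.00·211/(4·5.67×10⁻⁸) = 9.303×10⁸ K⁴.
T = (9.303×10⁸)^(1/4).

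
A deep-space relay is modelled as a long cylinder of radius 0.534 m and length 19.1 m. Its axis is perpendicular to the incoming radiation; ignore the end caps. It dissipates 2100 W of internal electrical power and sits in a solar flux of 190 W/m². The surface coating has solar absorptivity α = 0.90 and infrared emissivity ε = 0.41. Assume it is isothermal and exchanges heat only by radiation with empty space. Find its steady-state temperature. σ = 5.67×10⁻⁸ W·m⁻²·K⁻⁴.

At steady state, absorbed solar power + internal power = radiated power.
Absorbed: α·S·A_cross = 0.90·190·20.40 = 3488 W (cross-section 2rL).
Total input = 3488 + 2100 = 5588 W.
Radiated: εσ·A_surf·T⁴ with A_surf = 2πrL = 64.08 m².
T⁴ = 5588/(0.41·5.67×10⁻⁸·64.08) = 3.751×10⁹ K⁴.

T ≈ 247 K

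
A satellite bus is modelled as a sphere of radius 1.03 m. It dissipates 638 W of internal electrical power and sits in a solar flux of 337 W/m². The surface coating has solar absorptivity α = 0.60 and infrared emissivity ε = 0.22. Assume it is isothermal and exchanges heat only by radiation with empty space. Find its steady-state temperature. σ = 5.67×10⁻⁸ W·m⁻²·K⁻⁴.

T ≈ 298 K

At steady state, absorbed solar power + internal power = radiated power.
Absorbed: α·S·A_cross = 0.60·337·3.333 = 673.9 W (cross-section πr²).
Total input = 673.9 + 638 = 1312 W.
Radiated: εσ·A_surf·T⁴ with A_surf = 4πr² = 13.33 m².
T⁴ = 1312/(0.22·5.67×10⁻⁸·13.33) = 7.889×10⁹ K⁴.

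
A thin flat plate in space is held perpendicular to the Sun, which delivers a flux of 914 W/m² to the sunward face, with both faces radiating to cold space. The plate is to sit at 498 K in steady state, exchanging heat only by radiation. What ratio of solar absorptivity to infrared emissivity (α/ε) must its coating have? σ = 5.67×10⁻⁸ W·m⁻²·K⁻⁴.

α/ε ≈ 7.63

Balance: αS·A = εσ·2A·T⁴ ⇒ α/ε = 2σT⁴/S.
α/ε = 2·5.67×10⁻⁸·(498)⁴/914 = 2·5.67×10⁻⁸·6.151×10¹⁰/914.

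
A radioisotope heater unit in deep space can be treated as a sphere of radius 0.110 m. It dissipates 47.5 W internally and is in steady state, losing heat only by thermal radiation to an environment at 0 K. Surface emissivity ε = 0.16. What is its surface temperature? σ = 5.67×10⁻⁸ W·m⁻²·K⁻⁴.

Steady state: internal power = radiated power, P = εσA T⁴.
Radiating area A = 4πr² = 0.1521 m².
T⁴ = P/(εσA) = 47.5/(0.16·5.67×10⁻⁸·0.1521) = 3.443×10¹⁰ K⁴.
T = (3.443×10¹⁰)^(1/4).

T ≈ 431 K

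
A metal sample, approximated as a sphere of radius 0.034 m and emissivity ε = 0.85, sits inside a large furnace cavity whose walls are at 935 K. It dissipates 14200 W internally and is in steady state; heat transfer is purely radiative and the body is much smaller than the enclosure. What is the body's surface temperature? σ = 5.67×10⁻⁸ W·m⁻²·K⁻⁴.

T ≈ 2140 K

For a small grey body in a large enclosure, net radiated power = εσA(T⁴ − T_w⁴).
Steady state: P = εσA(T⁴ − T_w⁴) with A = 4πr² = 0.01453 m².
T⁴ = P/(εσA) + T_w⁴ = 14200/(0.85·5.67×10⁻⁸·0.01453) + (935)⁴
    = 2.028×10¹³ + 7.643×10¹¹ = 2.105×10¹³ K⁴.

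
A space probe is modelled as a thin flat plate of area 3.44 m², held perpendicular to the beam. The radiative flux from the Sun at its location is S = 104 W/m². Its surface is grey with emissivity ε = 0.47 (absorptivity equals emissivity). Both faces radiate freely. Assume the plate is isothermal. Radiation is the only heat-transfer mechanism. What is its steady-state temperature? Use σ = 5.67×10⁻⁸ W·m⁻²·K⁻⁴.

T ≈ 174 K

At equilibrium, absorbed power = emitted power.
Absorbing cross-section = A = 3.440 m²; emitting surface = 2A = 6.880 m² (ratio 2).
εS·A_cross = εσ·A_surf·T⁴  ⇒  T⁴ = S/(2σ)   (ε cancels).
T⁴ = 104/(2·5.67×10⁻⁸) = 9.171×10⁸ K⁴.
T = (9.171×10⁸)^(1/4).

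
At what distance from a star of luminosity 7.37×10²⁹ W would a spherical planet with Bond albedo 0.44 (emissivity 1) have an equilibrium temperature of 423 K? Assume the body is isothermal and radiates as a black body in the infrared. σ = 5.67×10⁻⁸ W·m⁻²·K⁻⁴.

d ≈ 2.13×10¹² m

For an isothermal black-emitting sphere, (1−a)S·πr² = σ·4πr²·T⁴ ⇒ S = 4σT⁴/(1−a).
S = 4·5.67×10⁻⁸·(423)⁴/0.560 = 12970 W/m².
Flux falls as S = L/(4πd²), so d = √(L/(4πS)) = √(7.37×10²⁹/(4π·12970)).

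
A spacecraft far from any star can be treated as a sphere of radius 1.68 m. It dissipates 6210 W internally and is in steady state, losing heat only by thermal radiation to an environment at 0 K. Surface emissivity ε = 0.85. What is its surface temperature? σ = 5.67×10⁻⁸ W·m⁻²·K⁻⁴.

T ≈ 246 K

Steady state: internal power = radiated power, P = εσA T⁴.
Radiating area A = 4πr² = 35.47 m².
T⁴ = P/(εσA) = 6210/(0.85·5.67×10⁻⁸·35.47) = 3.633×10⁹ K⁴.
T = (3.633×10⁹)^(1/4).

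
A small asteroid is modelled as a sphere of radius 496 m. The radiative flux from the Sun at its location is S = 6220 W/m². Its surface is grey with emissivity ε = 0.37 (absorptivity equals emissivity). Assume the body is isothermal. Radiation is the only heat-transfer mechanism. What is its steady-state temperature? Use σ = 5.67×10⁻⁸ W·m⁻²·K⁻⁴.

At equilibrium, absorbed power = emitted power.
Absorbing cross-section = πr² = 7.729×10⁵ m²; emitting surface = 4πr² = 3.092×10⁶ m² (ratio 4).
εS·A_cross = εσ·A_surf·T⁴  ⇒  T⁴ = S/(4σ)   (ε cancels).
T⁴ = 6220/(4·5.67×10⁻⁸) = 2.743×10¹⁰ K⁴.
T = (2.743×10¹⁰)^(1/4).

T ≈ 407 K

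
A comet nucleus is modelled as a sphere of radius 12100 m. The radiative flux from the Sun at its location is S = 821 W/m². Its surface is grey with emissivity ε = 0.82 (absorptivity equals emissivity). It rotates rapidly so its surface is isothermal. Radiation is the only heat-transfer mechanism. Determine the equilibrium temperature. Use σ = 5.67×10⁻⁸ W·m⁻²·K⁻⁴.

At equilibrium, absorbed power = emitted power.
Absorbing cross-section = πr² = 4.600×10⁸ m²; emitting surface = 4πr² = 1.840×10⁹ m² (ratio 4).
εS·A_cross = εσ·A_surf·T⁴  ⇒  T⁴ = S/(4σ)   (ε cancels).
T⁴ = 821/(4·5.67×10⁻⁸) = 3.620×10⁹ K⁴.
T = (3.620×10⁹)^(1/4).

T ≈ 245 K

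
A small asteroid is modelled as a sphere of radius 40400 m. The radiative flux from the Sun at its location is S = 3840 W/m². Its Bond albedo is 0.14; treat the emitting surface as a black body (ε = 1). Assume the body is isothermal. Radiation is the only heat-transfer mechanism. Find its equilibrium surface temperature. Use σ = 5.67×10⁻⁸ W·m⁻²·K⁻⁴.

T ≈ 347 K

At equilibrium, absorbed power = emitted power.
Absorbing cross-section = πr² = 5.128×10⁹ m²; emitting surface = 4πr² = 2.051×10¹⁰ m² (ratio 4).
(1−a)S·A_cross = εσ·A_surf·T⁴  ⇒  T⁴ = (1−a)S/(4σ).
T⁴ = 0.860·3840/(4·5.67×10⁻⁸) = 1.456×10¹⁰ K⁴.
T = (1.456×10¹⁰)^(1/4).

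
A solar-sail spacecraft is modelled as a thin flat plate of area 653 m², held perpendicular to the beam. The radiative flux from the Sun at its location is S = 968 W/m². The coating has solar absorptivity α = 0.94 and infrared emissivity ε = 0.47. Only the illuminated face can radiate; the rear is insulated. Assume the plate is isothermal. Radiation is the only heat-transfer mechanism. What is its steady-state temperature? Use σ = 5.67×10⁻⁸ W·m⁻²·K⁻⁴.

T ≈ 430 K

At equilibrium, absorbed power = emitted power.
Absorbing cross-section = A = 653.0 m²; emitting surface = A = 653.0 m² (ratio 1).
αS·A_cross = εσ·A_surf·T⁴  ⇒  T⁴ = αS/(ε·1σ).
T⁴ = 0.940·968/(0.47·1·5.67×10⁻⁸) = 3.414×10¹⁰ K⁴.
T = (3.414×10¹⁰)^(1/4).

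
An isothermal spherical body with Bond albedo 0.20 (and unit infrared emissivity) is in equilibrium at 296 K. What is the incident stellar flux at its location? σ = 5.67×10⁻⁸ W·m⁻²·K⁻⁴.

S ≈ 2180 W/m²

(1−a)S·πr² = σ·4πr²·T⁴ ⇒ S = 4σT⁴/(1−a).
S = 4·5.67×10⁻⁸·7.677×10⁹/0.800.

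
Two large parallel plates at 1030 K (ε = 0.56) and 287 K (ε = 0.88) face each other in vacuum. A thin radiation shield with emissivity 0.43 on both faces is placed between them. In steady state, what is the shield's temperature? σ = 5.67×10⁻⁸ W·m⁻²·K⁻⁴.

T_s ≈ 841 K

In steady state the net flux on the hot side equals that on the cold side.
σ(T₁⁴−T_s⁴)/D₁ = σ(T_s⁴−T₂⁴)/D₂, with D₁ = 1/ε₁+1/ε_s−1 = 3.111, D₂ = 1/ε_s+1/ε₂−1 = 2.462.
Solve for T_s⁴: T_s⁴ = (D₂·T₁⁴ + D₁·T₂⁴)/(D₁+D₂) = 5.010×10¹¹ K⁴.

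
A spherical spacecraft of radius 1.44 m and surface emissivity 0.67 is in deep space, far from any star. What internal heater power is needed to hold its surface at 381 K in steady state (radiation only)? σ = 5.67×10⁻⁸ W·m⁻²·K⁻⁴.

P = εσ·4πr²·T⁴.
4πr² = 26.06 m²; T⁴ = 2.107×10¹⁰ K⁴.
P = 0.67·5.67×10⁻⁸·26.06·2.107×10¹⁰.

P ≈ 20900 W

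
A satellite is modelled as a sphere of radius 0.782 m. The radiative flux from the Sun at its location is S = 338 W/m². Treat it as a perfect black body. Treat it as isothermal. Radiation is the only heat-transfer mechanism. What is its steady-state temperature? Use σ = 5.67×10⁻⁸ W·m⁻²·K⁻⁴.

T ≈ 196 K

At equilibrium, absorbed power = emitted power.
Absorbing cross-section = πr² = 1.921 m²; emitting surface = 4πr² = 7.685 m² (ratio 4).
S·A_cross = εσ·A_surf·T⁴  ⇒  T⁴ = S/(4σ).
T⁴ = 1.00·338/(4·5.67×10⁻⁸) = 1.490×10⁹ K⁴.
T = (1.490×10⁹)^(1/4).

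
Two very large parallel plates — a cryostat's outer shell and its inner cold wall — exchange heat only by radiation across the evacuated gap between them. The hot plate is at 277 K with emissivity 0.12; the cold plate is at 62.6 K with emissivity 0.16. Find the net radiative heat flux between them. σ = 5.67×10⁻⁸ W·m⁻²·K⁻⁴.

For two infinite grey parallel plates, q = σ(T₁⁴ − T₂⁴)/(1/ε₁ + 1/ε₂ − 1).
T₁⁴ − T₂⁴ = 5.887×10⁹ − 1.536×10⁷ = 5.872×10⁹ K⁴.
1/ε₁ + 1/ε₂ − 1 = 8.333 + 6.250 − 1 = 13.58.
q = 5.67×10⁻⁸ × 5.872×10⁹ / 13.58.

q ≈ 24.5 W/m²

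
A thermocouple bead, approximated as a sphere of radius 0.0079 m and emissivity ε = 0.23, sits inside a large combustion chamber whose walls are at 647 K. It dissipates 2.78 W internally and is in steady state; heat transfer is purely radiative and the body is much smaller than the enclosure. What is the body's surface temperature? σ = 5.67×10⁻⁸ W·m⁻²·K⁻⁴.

For a small grey body in a large enclosure, net radiated power = εσA(T⁴ − T_w⁴).
Steady state: P = εσA(T⁴ − T_w⁴) with A = 4πr² = 7.843×10⁻⁴ m².
T⁴ = P/(εσA) + T_w⁴ = 2.78/(0.23·5.67×10⁻⁸·7.843×10⁻⁴) + (647)⁴
    = 2.718×10¹¹ + 1.752×10¹¹ = 4.470×10¹¹ K⁴.

T ≈ 818 K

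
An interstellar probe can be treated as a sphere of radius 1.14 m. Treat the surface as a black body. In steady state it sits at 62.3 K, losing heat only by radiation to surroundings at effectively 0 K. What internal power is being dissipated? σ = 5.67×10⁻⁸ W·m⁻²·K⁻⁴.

P ≈ 13.9 W

Steady state: P = εσA T⁴.
A = 4πr² = 16.33 m²; T⁴ = (62.3)⁴ = 1.506×10⁷ K⁴.
P = 1.0 × 5.67×10⁻⁸ × 16.33 × 1.506×10⁷.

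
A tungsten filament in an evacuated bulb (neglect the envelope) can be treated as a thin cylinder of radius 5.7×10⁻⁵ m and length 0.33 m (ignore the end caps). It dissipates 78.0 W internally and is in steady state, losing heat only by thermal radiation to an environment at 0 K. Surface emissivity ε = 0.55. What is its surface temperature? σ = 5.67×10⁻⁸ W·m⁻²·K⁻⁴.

Steady state: internal power = radiated power, P = εσA T⁴.
Radiating area A = 2πrL = 1.182×10⁻⁴ m².
T⁴ = P/(εσA) = 78.0/(0.55·5.67×10⁻⁸·1.182×10⁻⁴) = 2.116×10¹³ K⁴.
T = (2.116×10¹³)^(1/4).

T ≈ 2140 K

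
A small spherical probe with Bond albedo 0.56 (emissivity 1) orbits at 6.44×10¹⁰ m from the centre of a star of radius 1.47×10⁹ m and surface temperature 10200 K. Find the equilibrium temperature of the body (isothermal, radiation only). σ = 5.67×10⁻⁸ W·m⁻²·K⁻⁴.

T ≈ 887 K

The star's surface emits σT_*⁴; at distance d the flux is S = σT_*⁴(R_*/d)².
S = 5.67×10⁻⁸·(10200)⁴·(1.47×10⁹/6.44×10¹⁰)² = 3.198×10⁵ W/m².
For an isothermal sphere T⁴ = (1−a)S/(4σ) = 6.204×10¹¹ K⁴.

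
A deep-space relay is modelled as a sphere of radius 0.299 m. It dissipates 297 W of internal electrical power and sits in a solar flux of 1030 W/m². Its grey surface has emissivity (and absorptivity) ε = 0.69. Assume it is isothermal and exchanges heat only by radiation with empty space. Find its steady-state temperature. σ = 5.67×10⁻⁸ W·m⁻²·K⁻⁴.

T ≈ 326 K

At steady state, absorbed solar power + internal power = radiated power.
Absorbed: α·S·A_cross = 0.69·1030·0.2809 = 199.6 W (cross-section πr²).
Total input = 199.6 + 297 = 496.6 W.
Radiated: εσ·A_surf·T⁴ with A_surf = 4πr² = 1.123 m².
T⁴ = 496.6/(0.69·5.67×10⁻⁸·1.123) = 1.130×10¹⁰ K⁴.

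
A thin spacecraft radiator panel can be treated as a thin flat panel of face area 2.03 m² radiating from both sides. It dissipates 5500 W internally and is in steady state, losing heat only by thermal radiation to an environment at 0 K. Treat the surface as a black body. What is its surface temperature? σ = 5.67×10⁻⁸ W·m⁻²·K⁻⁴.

T ≈ 393 K

Steady state: internal power = radiated power, P = εσA T⁴.
Radiating area A = 2·2.03 = 4.060 m².
T⁴ = P/(εσA) = 5500/(1.0·5.67×10⁻⁸·4.060) = 2.389×10¹⁰ K⁴.
T = (2.389×10¹⁰)^(1/4).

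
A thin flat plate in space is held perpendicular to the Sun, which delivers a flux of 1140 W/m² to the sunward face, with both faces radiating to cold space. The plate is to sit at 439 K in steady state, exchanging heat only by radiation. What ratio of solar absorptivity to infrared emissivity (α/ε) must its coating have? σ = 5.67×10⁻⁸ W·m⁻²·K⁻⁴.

α/ε ≈ 3.69

Balance: αS·A = εσ·2A·T⁴ ⇒ α/ε = 2σT⁴/S.
α/ε = 2·5.67×10⁻⁸·(439)⁴/1140 = 2·5.67×10⁻⁸·3.714×10¹⁰/1140.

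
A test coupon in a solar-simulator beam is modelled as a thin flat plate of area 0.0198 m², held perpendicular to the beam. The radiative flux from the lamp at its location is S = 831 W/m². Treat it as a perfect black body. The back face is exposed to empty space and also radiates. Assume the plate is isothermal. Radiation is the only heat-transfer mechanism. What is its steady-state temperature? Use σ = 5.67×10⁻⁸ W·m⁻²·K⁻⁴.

At equilibrium, absorbed power = emitted power.
Absorbing cross-section = A = 0.01980 m²; emitting surface = 2A = 0.03960 m² (ratio 2).
S·A_cross = εσ·A_surf·T⁴  ⇒  T⁴ = S/(2σ).
T⁴ = 1.00·831/(2·5.67×10⁻⁸) = 7.328×10⁹ K⁴.
T = (7.328×10⁹)^(1/4).

T ≈ 293 K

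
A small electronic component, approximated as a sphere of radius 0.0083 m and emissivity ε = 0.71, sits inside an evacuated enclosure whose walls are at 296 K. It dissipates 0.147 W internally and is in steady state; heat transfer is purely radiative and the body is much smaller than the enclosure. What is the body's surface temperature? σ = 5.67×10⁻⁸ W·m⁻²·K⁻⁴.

For a small grey body in a large enclosure, net radiated power = εσA(T⁴ − T_w⁴).
Steady state: P = εσA(T⁴ − T_w⁴) with A = 4πr² = 8.657×10⁻⁴ m².
T⁴ = P/(εσA) + T_w⁴ = 0.147/(0.71·5.67×10⁻⁸·8.657×10⁻⁴) + (296)⁴
    = 4.218×10⁹ + 7.677×10⁹ = 1.189×10¹⁰ K⁴.

T ≈ 330 K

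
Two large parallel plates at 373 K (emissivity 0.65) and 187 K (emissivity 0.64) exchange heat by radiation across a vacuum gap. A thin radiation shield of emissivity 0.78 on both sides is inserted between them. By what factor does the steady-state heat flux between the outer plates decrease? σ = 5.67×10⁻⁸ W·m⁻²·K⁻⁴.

factor ≈ 1.74

Without shield: q₀ = σΔ(T⁴)/(1/ε₁+1/ε₂−1) with denominator 2.101.
With shield the two gaps are in series; the resistances add: (1/ε₁+1/ε_s−1)+(1/ε_s+1/ε₂−1) = 1.821+1.845 = 3.665.
Heat-flux ratio q₀/q = 3.665/2.101.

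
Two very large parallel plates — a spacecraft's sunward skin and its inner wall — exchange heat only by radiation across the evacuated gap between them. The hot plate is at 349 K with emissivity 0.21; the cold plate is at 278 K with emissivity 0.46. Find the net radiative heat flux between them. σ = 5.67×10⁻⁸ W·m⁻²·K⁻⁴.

q ≈ 84.7 W/m²

For two infinite grey parallel plates, q = σ(T₁⁴ − T₂⁴)/(1/ε₁ + 1/ε₂ − 1).
T₁⁴ − T₂⁴ = 1.484×10¹⁰ − 5.973×10⁹ = 8.863×10⁹ K⁴.
1/ε₁ + 1/ε₂ − 1 = 4.762 + 2.174 − 1 = 5.936.
q = 5.67×10⁻⁸ × 8.863×10⁹ / 5.936.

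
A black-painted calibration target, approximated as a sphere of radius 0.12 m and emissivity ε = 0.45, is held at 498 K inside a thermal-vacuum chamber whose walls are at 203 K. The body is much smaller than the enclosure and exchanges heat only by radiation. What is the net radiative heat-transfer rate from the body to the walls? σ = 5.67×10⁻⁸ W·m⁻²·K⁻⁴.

For a small grey body in a large enclosure: P_net = εσA(T_body⁴ − T_wall⁴).
A = 4πr² = 0.1810 m²; T_body⁴ − T_wall⁴ = 6.151×10¹⁰ − 1.698×10⁹ = 5.981×10¹⁰ K⁴.
|P_net| = 0.45·5.67×10⁻⁸·0.1810·5.981×10¹⁰.

P_net ≈ 276 W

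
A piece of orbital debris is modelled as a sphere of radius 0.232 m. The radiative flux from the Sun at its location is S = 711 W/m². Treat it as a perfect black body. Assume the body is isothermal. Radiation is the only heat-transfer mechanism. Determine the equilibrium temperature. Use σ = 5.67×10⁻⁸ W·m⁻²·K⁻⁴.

At equilibrium, absorbed power = emitted power.
Absorbing cross-section = πr² = 0.1691 m²; emitting surface = 4πr² = 0.6764 m² (ratio 4).
S·A_cross = εσ·A_surf·T⁴  ⇒  T⁴ = S/(4σ).
T⁴ = 1.00·711/(4·5.67×10⁻⁸) = 3.135×10⁹ K⁴.
T = (3.135×10⁹)^(1/4).

T ≈ 237 K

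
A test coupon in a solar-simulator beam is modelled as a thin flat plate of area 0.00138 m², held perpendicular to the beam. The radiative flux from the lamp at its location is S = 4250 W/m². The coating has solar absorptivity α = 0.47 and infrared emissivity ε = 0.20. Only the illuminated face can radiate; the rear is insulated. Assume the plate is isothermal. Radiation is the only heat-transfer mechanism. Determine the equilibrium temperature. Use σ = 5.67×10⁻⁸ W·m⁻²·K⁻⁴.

T ≈ 648 K

At equilibrium, absorbed power = emitted power.
Absorbing cross-section = A = 0.001380 m²; emitting surface = A = 0.001380 m² (ratio 1).
αS·A_cross = εσ·A_surf·T⁴  ⇒  T⁴ = αS/(ε·1σ).
T⁴ = 0.470·4250/(0.20·1·5.67×10⁻⁸) = 1.761×10¹¹ K⁴.
T = (1.761×10¹¹)^(1/4).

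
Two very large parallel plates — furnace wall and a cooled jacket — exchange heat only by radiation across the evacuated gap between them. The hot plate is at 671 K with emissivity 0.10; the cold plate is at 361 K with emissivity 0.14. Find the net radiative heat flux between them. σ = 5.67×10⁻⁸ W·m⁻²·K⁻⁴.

q ≈ 652 W/m²

For two infinite grey parallel plates, q = σ(T₁⁴ − T₂⁴)/(1/ε₁ + 1/ε₂ − 1).
T₁⁴ − T₂⁴ = 2.027×10¹¹ − 1.698×10¹⁰ = 1.857×10¹¹ K⁴.
1/ε₁ + 1/ε₂ − 1 = 10.00 + 7.143 − 1 = 16.14.
q = 5.67×10⁻⁸ × 1.857×10¹¹ / 16.14.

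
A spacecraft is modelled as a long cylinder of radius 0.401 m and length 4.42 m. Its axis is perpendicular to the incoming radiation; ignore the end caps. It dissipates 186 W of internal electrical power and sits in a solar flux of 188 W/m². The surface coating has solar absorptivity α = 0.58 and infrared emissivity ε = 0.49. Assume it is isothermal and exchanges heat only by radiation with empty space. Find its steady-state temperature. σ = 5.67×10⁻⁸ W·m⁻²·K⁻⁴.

At steady state, absorbed solar power + internal power = radiated power.
Absorbed: α·S·A_cross = 0.58·188·3.545 = 386.5 W (cross-section 2rL).
Total input = 386.5 + 186 = 572.5 W.
Radiated: εσ·A_surf·T⁴ with A_surf = 2πrL = 11.14 m².
T⁴ = 572.5/(0.49·5.67×10⁻⁸·11.14) = 1.850×10⁹ K⁴.

T ≈ 207 K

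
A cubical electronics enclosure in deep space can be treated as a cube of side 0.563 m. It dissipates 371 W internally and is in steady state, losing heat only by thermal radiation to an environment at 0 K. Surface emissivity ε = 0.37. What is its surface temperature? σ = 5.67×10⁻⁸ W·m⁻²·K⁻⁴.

T ≈ 311 K

Steady state: internal power = radiated power, P = εσA T⁴.
Radiating area A = 6L² = 1.902 m².
T⁴ = P/(εσA) = 371/(0.37·5.67×10⁻⁸·1.902) = 9.299×10⁹ K⁴.
T = (9.299×10⁹)^(1/4).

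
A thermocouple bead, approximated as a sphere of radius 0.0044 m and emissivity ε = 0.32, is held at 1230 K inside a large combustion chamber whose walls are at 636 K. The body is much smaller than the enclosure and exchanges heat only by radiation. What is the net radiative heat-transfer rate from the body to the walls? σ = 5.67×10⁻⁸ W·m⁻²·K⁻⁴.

For a small grey body in a large enclosure: P_net = εσA(T_body⁴ − T_wall⁴).
A = 4πr² = 2.433×10⁻⁴ m²; T_body⁴ − T_wall⁴ = 2.289×10¹² − 1.636×10¹¹ = 2.125×10¹² K⁴.
|P_net| = 0.32·5.67×10⁻⁸·2.433×10⁻⁴·2.125×10¹².

P_net ≈ 9.38 W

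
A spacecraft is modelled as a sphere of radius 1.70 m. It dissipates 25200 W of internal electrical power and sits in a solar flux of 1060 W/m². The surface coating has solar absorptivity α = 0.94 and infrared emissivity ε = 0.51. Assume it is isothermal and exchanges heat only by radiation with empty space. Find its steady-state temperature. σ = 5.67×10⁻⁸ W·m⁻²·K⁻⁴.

At steady state, absorbed solar power + internal power = radiated power.
Absorbed: α·S·A_cross = 0.94·1060·9.079 = 9047 W (cross-section πr²).
Total input = 9047 + 25200 = 34250 W.
Radiated: εσ·A_surf·T⁴ with A_surf = 4πr² = 36.32 m².
T⁴ = 34250/(0.51·5.67×10⁻⁸·36.32) = 3.261×10¹⁰ K⁴.

T ≈ 425 K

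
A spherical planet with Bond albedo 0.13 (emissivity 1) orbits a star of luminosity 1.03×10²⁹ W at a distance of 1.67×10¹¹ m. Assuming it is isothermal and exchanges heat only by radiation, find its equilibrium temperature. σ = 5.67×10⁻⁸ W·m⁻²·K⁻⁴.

First find the stellar flux at distance d: S = L/(4πd²) = 1.03×10²⁹/(4π·(1.67×10¹¹)²) = 2.939×10⁵ W/m².
For an isothermal sphere, absorbed (1−a)S·πr² = emitted σ·4πr²·T⁴, so T⁴ = (1−a)S/(4σ).
T⁴ = 0.870·2.939×10⁵/(4·5.67×10⁻⁸) = 1.127×10¹² K⁴.

T ≈ 1030 K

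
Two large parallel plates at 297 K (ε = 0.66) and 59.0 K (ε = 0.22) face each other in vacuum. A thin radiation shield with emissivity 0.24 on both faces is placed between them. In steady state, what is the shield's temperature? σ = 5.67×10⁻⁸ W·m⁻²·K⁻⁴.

T_s ≈ 264 K

In steady state the net flux on the hot side equals that on the cold side.
σ(T₁⁴−T_s⁴)/D₁ = σ(T_s⁴−T₂⁴)/D₂, with D₁ = 1/ε₁+1/ε_s−1 = 4.682, D₂ = 1/ε_s+1/ε₂−1 = 7.712.
Solve for T_s⁴: T_s⁴ = (D₂·T₁⁴ + D₁·T₂⁴)/(D₁+D₂) = 4.846×10⁹ K⁴.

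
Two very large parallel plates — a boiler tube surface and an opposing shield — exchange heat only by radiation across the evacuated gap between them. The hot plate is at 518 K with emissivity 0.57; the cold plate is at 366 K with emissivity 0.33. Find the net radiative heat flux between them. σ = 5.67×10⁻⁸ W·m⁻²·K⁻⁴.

q ≈ 810 W/m²

For two infinite grey parallel plates, q = σ(T₁⁴ − T₂⁴)/(1/ε₁ + 1/ε₂ − 1).
T₁⁴ − T₂⁴ = 7.200×10¹⁰ − 1.794×10¹⁰ = 5.405×10¹⁰ K⁴.
1/ε₁ + 1/ε₂ − 1 = 1.754 + 3.030 − 1 = 3.785.
q = 5.67×10⁻⁸ × 5.405×10¹⁰ / 3.785.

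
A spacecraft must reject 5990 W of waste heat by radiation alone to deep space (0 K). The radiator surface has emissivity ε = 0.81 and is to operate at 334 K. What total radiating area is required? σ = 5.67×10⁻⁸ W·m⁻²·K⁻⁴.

A ≈ 10.5 m²

P = εσA T⁴ ⇒ A = P/(εσT⁴).
T⁴ = 1.244×10¹⁰ K⁴.
A = 5990/(0.81 × 5.67×10⁻⁸ × 1.244×10¹⁰).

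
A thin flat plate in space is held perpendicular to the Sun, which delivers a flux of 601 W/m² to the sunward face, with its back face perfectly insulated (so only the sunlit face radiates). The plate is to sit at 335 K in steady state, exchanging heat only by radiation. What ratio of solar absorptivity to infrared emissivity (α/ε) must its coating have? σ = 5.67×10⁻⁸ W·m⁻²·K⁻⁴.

α/ε ≈ 1.19

Balance: αS·A = εσ·1A·T⁴ ⇒ α/ε = σT⁴/S.
α/ε = 5.67×10⁻⁸·(335)⁴/601 = 5.67×10⁻⁸·1.259×10¹⁰/601.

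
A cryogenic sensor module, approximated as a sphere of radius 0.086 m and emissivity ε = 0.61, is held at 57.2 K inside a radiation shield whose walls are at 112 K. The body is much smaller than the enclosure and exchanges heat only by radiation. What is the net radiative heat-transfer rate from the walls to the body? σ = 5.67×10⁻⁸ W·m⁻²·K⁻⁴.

For a small grey body in a large enclosure: P_net = εσA(T_body⁴ − T_wall⁴).
A = 4πr² = 0.09294 m²; T_body⁴ − T_wall⁴ = 1.070×10⁷ − 1.574×10⁸ = -1.466×10⁸ K⁴.
|P_net| = 0.61·5.67×10⁻⁸·0.09294·1.466×10⁸.

P_net ≈ 0.471 W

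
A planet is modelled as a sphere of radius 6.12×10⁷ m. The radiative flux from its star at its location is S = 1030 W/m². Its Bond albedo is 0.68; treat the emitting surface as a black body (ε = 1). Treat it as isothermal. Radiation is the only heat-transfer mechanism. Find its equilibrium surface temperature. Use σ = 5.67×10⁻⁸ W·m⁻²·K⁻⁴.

At equilibrium, absorbed power = emitted power.
Absorbing cross-section = πr² = 1.177×10¹⁶ m²; emitting surface = 4πr² = 4.707×10¹⁶ m² (ratio 4).
(1−a)S·A_cross = εσ·A_surf·T⁴  ⇒  T⁴ = (1−a)S/(4σ).
T⁴ = 0.320·1030/(4·5.67×10⁻⁸) = 1.453×10⁹ K⁴.
T = (1.453×10⁹)^(1/4).

T ≈ 195 K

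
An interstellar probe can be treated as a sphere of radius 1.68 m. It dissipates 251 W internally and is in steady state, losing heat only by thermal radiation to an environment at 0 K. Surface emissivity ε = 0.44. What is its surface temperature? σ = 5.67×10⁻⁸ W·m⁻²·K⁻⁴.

Steady state: internal power = radiated power, P = εσA T⁴.
Radiating area A = 4πr² = 35.47 m².
T⁴ = P/(εσA) = 251/(0.44·5.67×10⁻⁸·35.47) = 2.837×10⁸ K⁴.
T = (2.837×10⁸)^(1/4).

T ≈ 130 K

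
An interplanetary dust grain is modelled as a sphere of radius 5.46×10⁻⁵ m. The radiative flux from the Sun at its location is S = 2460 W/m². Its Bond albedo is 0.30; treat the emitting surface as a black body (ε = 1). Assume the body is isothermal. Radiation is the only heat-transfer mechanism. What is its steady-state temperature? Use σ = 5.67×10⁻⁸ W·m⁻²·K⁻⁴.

At equilibrium, absorbed power = emitted power.
Absorbing cross-section = πr² = 9.366×10⁻⁹ m²; emitting surface = 4πr² = 3.746×10⁻⁸ m² (ratio 4).
(1−a)S·A_cross = εσ·A_surf·T⁴  ⇒  T⁴ = (1−a)S/(4σ).
T⁴ = 0.700·2460/(4·5.67×10⁻⁸) = 7.593×10⁹ K⁴.
T = (7.593×10⁹)^(1/4).

T ≈ 295 K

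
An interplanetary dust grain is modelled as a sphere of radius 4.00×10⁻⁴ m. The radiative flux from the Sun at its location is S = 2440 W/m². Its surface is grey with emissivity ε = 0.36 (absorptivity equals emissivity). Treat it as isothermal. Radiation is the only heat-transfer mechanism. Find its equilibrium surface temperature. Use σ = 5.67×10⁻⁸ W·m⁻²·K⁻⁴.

At equilibrium, absorbed power = emitted power.
Absorbing cross-section = πr² = 5.027×10⁻⁷ m²; emitting surface = 4πr² = 2.011×10⁻⁶ m² (ratio 4).
εS·A_cross = εσ·A_surf·T⁴  ⇒  T⁴ = S/(4σ)   (ε cancels).
T⁴ = 2440/(4·5.67×10⁻⁸) = 1.076×10¹⁰ K⁴.
T = (1.076×10¹⁰)^(1/4).

T ≈ 322 K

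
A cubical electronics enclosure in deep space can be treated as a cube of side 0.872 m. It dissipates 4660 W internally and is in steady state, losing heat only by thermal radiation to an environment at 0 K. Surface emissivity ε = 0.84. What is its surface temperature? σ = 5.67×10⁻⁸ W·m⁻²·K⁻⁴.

T ≈ 383 K

Steady state: internal power = radiated power, P = εσA T⁴.
Radiating area A = 6L² = 4.562 m².
T⁴ = P/(εσA) = 4660/(0.84·5.67×10⁻⁸·4.562) = 2.145×10¹⁰ K⁴.
T = (2.145×10¹⁰)^(1/4).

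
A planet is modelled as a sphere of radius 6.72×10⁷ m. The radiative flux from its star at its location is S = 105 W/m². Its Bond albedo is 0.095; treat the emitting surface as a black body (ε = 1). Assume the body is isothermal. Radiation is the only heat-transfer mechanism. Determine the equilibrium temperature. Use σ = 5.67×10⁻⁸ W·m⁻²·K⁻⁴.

T ≈ 143 K

At equilibrium, absorbed power = emitted power.
Absorbing cross-section = πr² = 1.419×10¹⁶ m²; emitting surface = 4πr² = 5.675×10¹⁶ m² (ratio 4).
(1−a)S·A_cross = εσ·A_surf·T⁴  ⇒  T⁴ = (1−a)S/(4σ).
T⁴ = 0.905·105/(4·5.67×10⁻⁸) = 4.190×10⁸ K⁴.
T = (4.190×10⁸)^(1/4).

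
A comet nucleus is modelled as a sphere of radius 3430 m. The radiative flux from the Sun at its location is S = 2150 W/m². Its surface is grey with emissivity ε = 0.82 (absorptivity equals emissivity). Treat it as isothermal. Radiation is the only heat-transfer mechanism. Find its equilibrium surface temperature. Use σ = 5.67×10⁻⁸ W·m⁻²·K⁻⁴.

T ≈ 312 K

At equilibrium, absorbed power = emitted power.
Absorbing cross-section = πr² = 3.696×10⁷ m²; emitting surface = 4πr² = 1.478×10⁸ m² (ratio 4).
εS·A_cross = εσ·A_surf·T⁴  ⇒  T⁴ = S/(4σ)   (ε cancels).
T⁴ = 2150/(4·5.67×10⁻⁸) = 9.480×10⁹ K⁴.
T = (9.480×10⁹)^(1/4).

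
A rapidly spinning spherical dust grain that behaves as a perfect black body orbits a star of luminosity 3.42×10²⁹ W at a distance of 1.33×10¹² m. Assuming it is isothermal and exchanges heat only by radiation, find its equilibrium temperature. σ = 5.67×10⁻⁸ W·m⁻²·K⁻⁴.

First find the stellar flux at distance d: S = L/(4πd²) = 3.42×10²⁹/(4π·(1.33×10¹²)²) = 15390 W/m².
For an isothermal sphere, absorbed (1−a)S·πr² = emitted σ·4πr²·T⁴, so T⁴ = (1−a)S/(4σ).
T⁴ = 1.00·15390/(4·5.67×10⁻⁸) = 6.784×10¹⁰ K⁴.

T ≈ 510 K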